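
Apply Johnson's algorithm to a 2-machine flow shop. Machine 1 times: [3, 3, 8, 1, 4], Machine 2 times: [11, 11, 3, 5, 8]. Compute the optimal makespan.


Apply Johnson's rule:
  Group 1 (a <= b): [(4, 1, 5), (1, 3, 11), (2, 3, 11), (5, 4, 8)]
  Group 2 (a > b): [(3, 8, 3)]
Optimal job order: [4, 1, 2, 5, 3]
Schedule:
  Job 4: M1 done at 1, M2 done at 6
  Job 1: M1 done at 4, M2 done at 17
  Job 2: M1 done at 7, M2 done at 28
  Job 5: M1 done at 11, M2 done at 36
  Job 3: M1 done at 19, M2 done at 39
Makespan = 39

39


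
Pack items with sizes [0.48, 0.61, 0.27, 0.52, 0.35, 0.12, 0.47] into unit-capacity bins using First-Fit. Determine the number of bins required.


Place items sequentially using First-Fit:
  Item 0.48 -> new Bin 1
  Item 0.61 -> new Bin 2
  Item 0.27 -> Bin 1 (now 0.75)
  Item 0.52 -> new Bin 3
  Item 0.35 -> Bin 2 (now 0.96)
  Item 0.12 -> Bin 1 (now 0.87)
  Item 0.47 -> Bin 3 (now 0.99)
Total bins used = 3

3


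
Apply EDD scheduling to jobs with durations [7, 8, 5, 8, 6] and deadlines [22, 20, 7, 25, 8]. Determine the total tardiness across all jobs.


Sort by due date (EDD order): [(5, 7), (6, 8), (8, 20), (7, 22), (8, 25)]
Compute completion times and tardiness:
  Job 1: p=5, d=7, C=5, tardiness=max(0,5-7)=0
  Job 2: p=6, d=8, C=11, tardiness=max(0,11-8)=3
  Job 3: p=8, d=20, C=19, tardiness=max(0,19-20)=0
  Job 4: p=7, d=22, C=26, tardiness=max(0,26-22)=4
  Job 5: p=8, d=25, C=34, tardiness=max(0,34-25)=9
Total tardiness = 16

16


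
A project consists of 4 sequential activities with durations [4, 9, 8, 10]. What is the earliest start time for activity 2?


Activity 2 starts after activities 1 through 1 complete.
Predecessor durations: [4]
ES = 4 = 4

4


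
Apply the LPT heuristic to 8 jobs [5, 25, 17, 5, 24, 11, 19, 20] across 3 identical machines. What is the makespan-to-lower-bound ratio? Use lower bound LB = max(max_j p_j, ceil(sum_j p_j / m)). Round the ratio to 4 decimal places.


LPT order: [25, 24, 20, 19, 17, 11, 5, 5]
Machine loads after assignment: [41, 41, 44]
LPT makespan = 44
Lower bound = max(max_job, ceil(total/3)) = max(25, 42) = 42
Ratio = 44 / 42 = 1.0476

1.0476


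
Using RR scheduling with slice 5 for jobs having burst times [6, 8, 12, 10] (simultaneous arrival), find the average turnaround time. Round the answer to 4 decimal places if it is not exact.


Time quantum = 5
Execution trace:
  J1 runs 5 units, time = 5
  J2 runs 5 units, time = 10
  J3 runs 5 units, time = 15
  J4 runs 5 units, time = 20
  J1 runs 1 units, time = 21
  J2 runs 3 units, time = 24
  J3 runs 5 units, time = 29
  J4 runs 5 units, time = 34
  J3 runs 2 units, time = 36
Finish times: [21, 24, 36, 34]
Average turnaround = 115/4 = 28.75

28.75


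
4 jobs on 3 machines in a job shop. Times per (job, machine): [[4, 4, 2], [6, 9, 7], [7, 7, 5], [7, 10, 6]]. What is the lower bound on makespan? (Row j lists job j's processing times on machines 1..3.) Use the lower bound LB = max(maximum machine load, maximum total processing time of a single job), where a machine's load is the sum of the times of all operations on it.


Machine loads:
  Machine 1: 4 + 6 + 7 + 7 = 24
  Machine 2: 4 + 9 + 7 + 10 = 30
  Machine 3: 2 + 7 + 5 + 6 = 20
Max machine load = 30
Job totals:
  Job 1: 10
  Job 2: 22
  Job 3: 19
  Job 4: 23
Max job total = 23
Lower bound = max(30, 23) = 30

30


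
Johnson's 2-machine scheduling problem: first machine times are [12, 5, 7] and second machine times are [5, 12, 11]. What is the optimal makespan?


Apply Johnson's rule:
  Group 1 (a <= b): [(2, 5, 12), (3, 7, 11)]
  Group 2 (a > b): [(1, 12, 5)]
Optimal job order: [2, 3, 1]
Schedule:
  Job 2: M1 done at 5, M2 done at 17
  Job 3: M1 done at 12, M2 done at 28
  Job 1: M1 done at 24, M2 done at 33
Makespan = 33

33


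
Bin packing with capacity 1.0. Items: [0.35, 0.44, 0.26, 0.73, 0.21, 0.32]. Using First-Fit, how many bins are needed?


Place items sequentially using First-Fit:
  Item 0.35 -> new Bin 1
  Item 0.44 -> Bin 1 (now 0.79)
  Item 0.26 -> new Bin 2
  Item 0.73 -> Bin 2 (now 0.99)
  Item 0.21 -> Bin 1 (now 1.0)
  Item 0.32 -> new Bin 3
Total bins used = 3

3


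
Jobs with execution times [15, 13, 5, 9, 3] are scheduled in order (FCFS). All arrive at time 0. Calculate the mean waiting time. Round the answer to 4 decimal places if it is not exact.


FCFS order (as given): [15, 13, 5, 9, 3]
Waiting times:
  Job 1: wait = 0
  Job 2: wait = 15
  Job 3: wait = 28
  Job 4: wait = 33
  Job 5: wait = 42
Sum of waiting times = 118
Average waiting time = 118/5 = 23.6

23.6


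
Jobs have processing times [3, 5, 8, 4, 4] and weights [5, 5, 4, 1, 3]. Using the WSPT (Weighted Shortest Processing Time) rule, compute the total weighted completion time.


Compute p/w ratios and sort ascending (WSPT): [(3, 5), (5, 5), (4, 3), (8, 4), (4, 1)]
Compute weighted completion times:
  Job (p=3,w=5): C=3, w*C=5*3=15
  Job (p=5,w=5): C=8, w*C=5*8=40
  Job (p=4,w=3): C=12, w*C=3*12=36
  Job (p=8,w=4): C=20, w*C=4*20=80
  Job (p=4,w=1): C=24, w*C=1*24=24
Total weighted completion time = 195

195


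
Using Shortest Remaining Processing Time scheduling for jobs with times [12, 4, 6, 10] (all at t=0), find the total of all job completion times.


Since all jobs arrive at t=0, SRPT equals SPT ordering.
SPT order: [4, 6, 10, 12]
Completion times:
  Job 1: p=4, C=4
  Job 2: p=6, C=10
  Job 3: p=10, C=20
  Job 4: p=12, C=32
Total completion time = 4 + 10 + 20 + 32 = 66

66


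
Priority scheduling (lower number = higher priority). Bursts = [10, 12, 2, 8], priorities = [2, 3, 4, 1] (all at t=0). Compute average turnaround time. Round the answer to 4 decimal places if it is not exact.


Sort by priority (ascending = highest first):
Order: [(1, 8), (2, 10), (3, 12), (4, 2)]
Completion times:
  Priority 1, burst=8, C=8
  Priority 2, burst=10, C=18
  Priority 3, burst=12, C=30
  Priority 4, burst=2, C=32
Average turnaround = 88/4 = 22.0

22.0


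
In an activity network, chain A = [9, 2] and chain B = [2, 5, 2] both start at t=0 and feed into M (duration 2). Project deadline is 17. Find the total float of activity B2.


Forward pass: ES(B2) = sum of predecessors on chain B = 2
EF = ES + duration = 2 + 5 = 7
Backward pass: LF(M) = deadline = 17; LS(M) = 17 - 2 = 15
LF(B2) = LS(M) - sum(successors on chain B) = 15 - 2 = 13
LS = LF - duration = 13 - 5 = 8
Total float = LS - ES = 8 - 2 = 6

6


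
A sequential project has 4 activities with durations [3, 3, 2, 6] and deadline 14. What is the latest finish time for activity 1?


LF(activity 1) = deadline - sum of successor durations
Successors: activities 2 through 4 with durations [3, 2, 6]
Sum of successor durations = 11
LF = 14 - 11 = 3

3


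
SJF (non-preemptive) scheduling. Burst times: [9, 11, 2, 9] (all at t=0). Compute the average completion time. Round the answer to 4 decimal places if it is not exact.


SJF order (ascending): [2, 9, 9, 11]
Completion times:
  Job 1: burst=2, C=2
  Job 2: burst=9, C=11
  Job 3: burst=9, C=20
  Job 4: burst=11, C=31
Average completion = 64/4 = 16.0

16.0


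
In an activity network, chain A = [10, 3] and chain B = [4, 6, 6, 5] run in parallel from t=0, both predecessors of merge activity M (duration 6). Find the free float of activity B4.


ES(B4) = sum of predecessors on chain B = 16
EF(B4) = ES + duration = 16 + 5 = 21
Successor of B4 is M. ES(M) = max(sum(A), sum(B)) = max(13, 21) = 21
Free float = ES(successor) - EF(current) = 21 - 21 = 0

0


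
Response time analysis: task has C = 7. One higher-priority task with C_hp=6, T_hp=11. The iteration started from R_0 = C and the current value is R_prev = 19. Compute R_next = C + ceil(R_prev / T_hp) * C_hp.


R_next = C + ceil(R_prev / T_hp) * C_hp
ceil(19 / 11) = ceil(1.7273) = 2
Interference = 2 * 6 = 12
R_next = 7 + 12 = 19
R_next = R_prev, so the iteration has converged (response time = 19).

19


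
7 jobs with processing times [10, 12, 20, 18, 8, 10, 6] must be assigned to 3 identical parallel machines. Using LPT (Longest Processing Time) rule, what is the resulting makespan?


Sort jobs in decreasing order (LPT): [20, 18, 12, 10, 10, 8, 6]
Assign each job to the least loaded machine:
  Machine 1: jobs [20, 8], load = 28
  Machine 2: jobs [18, 10], load = 28
  Machine 3: jobs [12, 10, 6], load = 28
Makespan = max load = 28

28


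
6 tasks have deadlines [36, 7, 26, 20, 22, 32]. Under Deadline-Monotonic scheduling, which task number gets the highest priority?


Sort tasks by relative deadline (ascending):
  Task 2: deadline = 7
  Task 4: deadline = 20
  Task 5: deadline = 22
  Task 3: deadline = 26
  Task 6: deadline = 32
  Task 1: deadline = 36
Priority order (highest first): [2, 4, 5, 3, 6, 1]
Highest priority task = 2

2


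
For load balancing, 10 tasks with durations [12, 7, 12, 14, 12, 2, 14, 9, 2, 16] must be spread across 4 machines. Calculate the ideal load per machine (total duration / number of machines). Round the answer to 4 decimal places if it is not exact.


Total processing time = 12 + 7 + 12 + 14 + 12 + 2 + 14 + 9 + 2 + 16 = 100
Number of machines = 4
Ideal balanced load = 100 / 4 = 25.0

25.0


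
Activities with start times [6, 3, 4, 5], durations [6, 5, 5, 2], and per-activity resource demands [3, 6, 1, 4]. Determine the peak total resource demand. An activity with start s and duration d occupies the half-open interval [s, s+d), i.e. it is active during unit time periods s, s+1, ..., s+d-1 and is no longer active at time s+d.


Each activity i is active on [start_i, start_i + duration_i).
Compute total resource usage per time slot:
  t=0: active resources = [], total = 0
  t=1: active resources = [], total = 0
  t=2: active resources = [], total = 0
  t=3: active resources = [6], total = 6
  t=4: active resources = [6, 1], total = 7
  t=5: active resources = [6, 1, 4], total = 11
  t=6: active resources = [3, 6, 1, 4], total = 14
  t=7: active resources = [3, 6, 1], total = 10
  t=8: active resources = [3, 1], total = 4
  t=9: active resources = [3], total = 3
  t=10: active resources = [3], total = 3
  t=11: active resources = [3], total = 3
Peak resource demand = 14

14


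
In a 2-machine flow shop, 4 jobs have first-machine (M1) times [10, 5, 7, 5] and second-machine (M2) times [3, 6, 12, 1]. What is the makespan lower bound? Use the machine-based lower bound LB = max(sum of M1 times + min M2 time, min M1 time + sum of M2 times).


LB1 = sum(M1 times) + min(M2 times) = 27 + 1 = 28
LB2 = min(M1 times) + sum(M2 times) = 5 + 22 = 27
Lower bound = max(LB1, LB2) = max(28, 27) = 28

28


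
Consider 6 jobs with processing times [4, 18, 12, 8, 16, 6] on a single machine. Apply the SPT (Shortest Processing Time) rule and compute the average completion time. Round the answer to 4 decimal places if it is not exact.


Sort jobs by processing time (SPT order): [4, 6, 8, 12, 16, 18]
Compute completion times sequentially:
  Job 1: processing = 4, completes at 4
  Job 2: processing = 6, completes at 10
  Job 3: processing = 8, completes at 18
  Job 4: processing = 12, completes at 30
  Job 5: processing = 16, completes at 46
  Job 6: processing = 18, completes at 64
Sum of completion times = 172
Average completion time = 172/6 = 28.6667

28.6667


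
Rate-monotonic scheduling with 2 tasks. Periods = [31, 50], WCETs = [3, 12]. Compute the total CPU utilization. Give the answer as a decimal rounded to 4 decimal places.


Compute individual utilizations (exact fractions):
  Task 1: C/T = 3/31 (approx. 0.0968)
  Task 2: C/T = 12/50 = 6/25 (approx. 0.24)
Total utilization U = 3/31 + 6/25 = 261/775
Rounded to 4 decimal places: U = 0.3368
RM (Liu & Layland) bound for 2 tasks = 0.828427; compare with U = 261/775 (approx. 0.336774)
U <= bound, so schedulable by RM sufficient condition.

0.3368


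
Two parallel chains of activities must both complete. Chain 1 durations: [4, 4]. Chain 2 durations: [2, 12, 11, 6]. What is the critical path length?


Path A total = 4 + 4 = 8
Path B total = 2 + 12 + 11 + 6 = 31
Critical path = longest path = max(8, 31) = 31

31


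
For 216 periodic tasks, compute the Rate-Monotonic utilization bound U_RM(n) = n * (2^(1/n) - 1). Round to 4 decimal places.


Compute 2^(1/216) = 1.0032141691
Subtract 1: 1.0032141691 - 1 = 0.0032141691
Multiply by n: 216 * 0.0032141691 = 0.6942605256
Round to 4 dp: 0.6943

0.6943


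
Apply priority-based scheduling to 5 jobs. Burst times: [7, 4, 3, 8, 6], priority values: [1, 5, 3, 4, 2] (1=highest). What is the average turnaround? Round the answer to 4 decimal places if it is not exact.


Sort by priority (ascending = highest first):
Order: [(1, 7), (2, 6), (3, 3), (4, 8), (5, 4)]
Completion times:
  Priority 1, burst=7, C=7
  Priority 2, burst=6, C=13
  Priority 3, burst=3, C=16
  Priority 4, burst=8, C=24
  Priority 5, burst=4, C=28
Average turnaround = 88/5 = 17.6

17.6


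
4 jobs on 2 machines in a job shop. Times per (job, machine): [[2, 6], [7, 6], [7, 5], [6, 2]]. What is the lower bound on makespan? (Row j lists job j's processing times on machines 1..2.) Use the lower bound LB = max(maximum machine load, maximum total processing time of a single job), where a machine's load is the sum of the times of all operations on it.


Machine loads:
  Machine 1: 2 + 7 + 7 + 6 = 22
  Machine 2: 6 + 6 + 5 + 2 = 19
Max machine load = 22
Job totals:
  Job 1: 8
  Job 2: 13
  Job 3: 12
  Job 4: 8
Max job total = 13
Lower bound = max(22, 13) = 22

22


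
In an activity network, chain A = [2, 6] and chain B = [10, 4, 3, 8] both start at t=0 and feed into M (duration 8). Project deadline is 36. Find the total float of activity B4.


Forward pass: ES(B4) = sum of predecessors on chain B = 17
EF = ES + duration = 17 + 8 = 25
Backward pass: LF(M) = deadline = 36; LS(M) = 36 - 8 = 28
LF(B4) = LS(M) - sum(successors on chain B) = 28 - 0 = 28
LS = LF - duration = 28 - 8 = 20
Total float = LS - ES = 20 - 17 = 3

3


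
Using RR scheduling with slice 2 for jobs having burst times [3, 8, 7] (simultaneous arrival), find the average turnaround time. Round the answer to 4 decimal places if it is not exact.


Time quantum = 2
Execution trace:
  J1 runs 2 units, time = 2
  J2 runs 2 units, time = 4
  J3 runs 2 units, time = 6
  J1 runs 1 units, time = 7
  J2 runs 2 units, time = 9
  J3 runs 2 units, time = 11
  J2 runs 2 units, time = 13
  J3 runs 2 units, time = 15
  J2 runs 2 units, time = 17
  J3 runs 1 units, time = 18
Finish times: [7, 17, 18]
Average turnaround = 42/3 = 14.0

14.0


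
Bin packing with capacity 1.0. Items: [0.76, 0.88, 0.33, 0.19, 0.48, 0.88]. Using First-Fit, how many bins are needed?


Place items sequentially using First-Fit:
  Item 0.76 -> new Bin 1
  Item 0.88 -> new Bin 2
  Item 0.33 -> new Bin 3
  Item 0.19 -> Bin 1 (now 0.95)
  Item 0.48 -> Bin 3 (now 0.81)
  Item 0.88 -> new Bin 4
Total bins used = 4

4


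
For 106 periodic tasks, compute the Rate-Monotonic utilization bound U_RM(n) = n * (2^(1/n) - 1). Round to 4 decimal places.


Compute 2^(1/106) = 1.0065605511
Subtract 1: 1.0065605511 - 1 = 0.0065605511
Multiply by n: 106 * 0.0065605511 = 0.6954184166
Round to 4 dp: 0.6954

0.6954


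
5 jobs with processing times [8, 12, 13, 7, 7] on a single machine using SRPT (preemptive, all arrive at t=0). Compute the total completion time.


Since all jobs arrive at t=0, SRPT equals SPT ordering.
SPT order: [7, 7, 8, 12, 13]
Completion times:
  Job 1: p=7, C=7
  Job 2: p=7, C=14
  Job 3: p=8, C=22
  Job 4: p=12, C=34
  Job 5: p=13, C=47
Total completion time = 7 + 14 + 22 + 34 + 47 = 124

124


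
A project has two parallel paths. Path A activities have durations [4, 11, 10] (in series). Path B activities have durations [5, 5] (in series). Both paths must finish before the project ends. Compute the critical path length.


Path A total = 4 + 11 + 10 = 25
Path B total = 5 + 5 = 10
Critical path = longest path = max(25, 10) = 25

25


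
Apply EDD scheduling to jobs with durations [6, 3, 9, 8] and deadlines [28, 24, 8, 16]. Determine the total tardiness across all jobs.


Sort by due date (EDD order): [(9, 8), (8, 16), (3, 24), (6, 28)]
Compute completion times and tardiness:
  Job 1: p=9, d=8, C=9, tardiness=max(0,9-8)=1
  Job 2: p=8, d=16, C=17, tardiness=max(0,17-16)=1
  Job 3: p=3, d=24, C=20, tardiness=max(0,20-24)=0
  Job 4: p=6, d=28, C=26, tardiness=max(0,26-28)=0
Total tardiness = 2

2


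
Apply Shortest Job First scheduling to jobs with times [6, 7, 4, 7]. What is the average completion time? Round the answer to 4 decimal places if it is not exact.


SJF order (ascending): [4, 6, 7, 7]
Completion times:
  Job 1: burst=4, C=4
  Job 2: burst=6, C=10
  Job 3: burst=7, C=17
  Job 4: burst=7, C=24
Average completion = 55/4 = 13.75

13.75


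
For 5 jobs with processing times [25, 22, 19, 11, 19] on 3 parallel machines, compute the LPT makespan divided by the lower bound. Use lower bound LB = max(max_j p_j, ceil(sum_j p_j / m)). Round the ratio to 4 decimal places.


LPT order: [25, 22, 19, 19, 11]
Machine loads after assignment: [25, 33, 38]
LPT makespan = 38
Lower bound = max(max_job, ceil(total/3)) = max(25, 32) = 32
Ratio = 38 / 32 = 1.1875

1.1875


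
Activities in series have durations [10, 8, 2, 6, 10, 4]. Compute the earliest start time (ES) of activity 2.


Activity 2 starts after activities 1 through 1 complete.
Predecessor durations: [10]
ES = 10 = 10

10


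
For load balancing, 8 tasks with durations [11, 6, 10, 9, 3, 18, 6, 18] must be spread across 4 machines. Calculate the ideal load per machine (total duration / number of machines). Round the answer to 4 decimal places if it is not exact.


Total processing time = 11 + 6 + 10 + 9 + 3 + 18 + 6 + 18 = 81
Number of machines = 4
Ideal balanced load = 81 / 4 = 20.25

20.25


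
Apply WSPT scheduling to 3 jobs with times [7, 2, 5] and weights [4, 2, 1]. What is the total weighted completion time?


Compute p/w ratios and sort ascending (WSPT): [(2, 2), (7, 4), (5, 1)]
Compute weighted completion times:
  Job (p=2,w=2): C=2, w*C=2*2=4
  Job (p=7,w=4): C=9, w*C=4*9=36
  Job (p=5,w=1): C=14, w*C=1*14=14
Total weighted completion time = 54

54


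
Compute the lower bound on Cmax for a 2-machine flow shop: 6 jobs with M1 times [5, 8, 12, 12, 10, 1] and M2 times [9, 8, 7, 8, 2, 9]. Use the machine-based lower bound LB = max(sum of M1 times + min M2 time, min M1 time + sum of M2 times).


LB1 = sum(M1 times) + min(M2 times) = 48 + 2 = 50
LB2 = min(M1 times) + sum(M2 times) = 1 + 43 = 44
Lower bound = max(LB1, LB2) = max(50, 44) = 50

50


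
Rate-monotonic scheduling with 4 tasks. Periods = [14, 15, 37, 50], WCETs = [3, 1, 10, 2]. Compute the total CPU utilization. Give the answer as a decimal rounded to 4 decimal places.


Compute individual utilizations (exact fractions):
  Task 1: C/T = 3/14 (approx. 0.2143)
  Task 2: C/T = 1/15 (approx. 0.0667)
  Task 3: C/T = 10/37 (approx. 0.2703)
  Task 4: C/T = 2/50 = 1/25 (approx. 0.04)
Total utilization U = 3/14 + 1/15 + 10/37 + 1/25 = 22969/38850
Rounded to 4 decimal places: U = 0.5912
RM (Liu & Layland) bound for 4 tasks = 0.756828; compare with U = 22969/38850 (approx. 0.591223)
U <= bound, so schedulable by RM sufficient condition.

0.5912


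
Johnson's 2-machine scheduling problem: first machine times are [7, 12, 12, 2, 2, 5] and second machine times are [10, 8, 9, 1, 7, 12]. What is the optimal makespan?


Apply Johnson's rule:
  Group 1 (a <= b): [(5, 2, 7), (6, 5, 12), (1, 7, 10)]
  Group 2 (a > b): [(3, 12, 9), (2, 12, 8), (4, 2, 1)]
Optimal job order: [5, 6, 1, 3, 2, 4]
Schedule:
  Job 5: M1 done at 2, M2 done at 9
  Job 6: M1 done at 7, M2 done at 21
  Job 1: M1 done at 14, M2 done at 31
  Job 3: M1 done at 26, M2 done at 40
  Job 2: M1 done at 38, M2 done at 48
  Job 4: M1 done at 40, M2 done at 49
Makespan = 49

49


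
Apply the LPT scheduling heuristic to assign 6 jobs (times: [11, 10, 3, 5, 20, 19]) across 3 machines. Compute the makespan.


Sort jobs in decreasing order (LPT): [20, 19, 11, 10, 5, 3]
Assign each job to the least loaded machine:
  Machine 1: jobs [20, 3], load = 23
  Machine 2: jobs [19, 5], load = 24
  Machine 3: jobs [11, 10], load = 21
Makespan = max load = 24

24


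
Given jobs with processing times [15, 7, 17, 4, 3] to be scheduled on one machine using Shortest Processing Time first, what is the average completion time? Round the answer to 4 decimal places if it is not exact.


Sort jobs by processing time (SPT order): [3, 4, 7, 15, 17]
Compute completion times sequentially:
  Job 1: processing = 3, completes at 3
  Job 2: processing = 4, completes at 7
  Job 3: processing = 7, completes at 14
  Job 4: processing = 15, completes at 29
  Job 5: processing = 17, completes at 46
Sum of completion times = 99
Average completion time = 99/5 = 19.8

19.8


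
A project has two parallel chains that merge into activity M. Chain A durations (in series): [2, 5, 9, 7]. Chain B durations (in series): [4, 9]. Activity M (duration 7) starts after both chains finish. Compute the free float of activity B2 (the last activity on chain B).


ES(B2) = sum of predecessors on chain B = 4
EF(B2) = ES + duration = 4 + 9 = 13
Successor of B2 is M. ES(M) = max(sum(A), sum(B)) = max(23, 13) = 23
Free float = ES(successor) - EF(current) = 23 - 13 = 10

10


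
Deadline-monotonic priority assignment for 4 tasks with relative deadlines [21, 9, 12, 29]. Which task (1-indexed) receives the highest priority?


Sort tasks by relative deadline (ascending):
  Task 2: deadline = 9
  Task 3: deadline = 12
  Task 1: deadline = 21
  Task 4: deadline = 29
Priority order (highest first): [2, 3, 1, 4]
Highest priority task = 2

2


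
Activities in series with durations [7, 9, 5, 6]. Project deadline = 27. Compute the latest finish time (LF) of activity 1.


LF(activity 1) = deadline - sum of successor durations
Successors: activities 2 through 4 with durations [9, 5, 6]
Sum of successor durations = 20
LF = 27 - 20 = 7

7


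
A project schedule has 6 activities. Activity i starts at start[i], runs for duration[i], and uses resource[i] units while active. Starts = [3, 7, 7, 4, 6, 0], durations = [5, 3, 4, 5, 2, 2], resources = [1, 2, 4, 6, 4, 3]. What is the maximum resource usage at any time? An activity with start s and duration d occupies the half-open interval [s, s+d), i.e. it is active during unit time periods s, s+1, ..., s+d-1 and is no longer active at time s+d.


Each activity i is active on [start_i, start_i + duration_i).
Compute total resource usage per time slot:
  t=0: active resources = [3], total = 3
  t=1: active resources = [3], total = 3
  t=2: active resources = [], total = 0
  t=3: active resources = [1], total = 1
  t=4: active resources = [1, 6], total = 7
  t=5: active resources = [1, 6], total = 7
  t=6: active resources = [1, 6, 4], total = 11
  t=7: active resources = [1, 2, 4, 6, 4], total = 17
  t=8: active resources = [2, 4, 6], total = 12
  t=9: active resources = [2, 4], total = 6
  t=10: active resources = [4], total = 4
Peak resource demand = 17

17


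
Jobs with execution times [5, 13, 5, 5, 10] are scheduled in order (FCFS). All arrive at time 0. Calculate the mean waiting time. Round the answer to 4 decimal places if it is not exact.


FCFS order (as given): [5, 13, 5, 5, 10]
Waiting times:
  Job 1: wait = 0
  Job 2: wait = 5
  Job 3: wait = 18
  Job 4: wait = 23
  Job 5: wait = 28
Sum of waiting times = 74
Average waiting time = 74/5 = 14.8

14.8


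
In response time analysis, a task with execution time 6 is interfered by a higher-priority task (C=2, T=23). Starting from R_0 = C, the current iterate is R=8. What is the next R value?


R_next = C + ceil(R_prev / T_hp) * C_hp
ceil(8 / 23) = ceil(0.3478) = 1
Interference = 1 * 2 = 2
R_next = 6 + 2 = 8
R_next = R_prev, so the iteration has converged (response time = 8).

8


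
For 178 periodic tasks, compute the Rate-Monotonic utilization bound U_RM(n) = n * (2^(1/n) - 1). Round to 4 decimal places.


Compute 2^(1/178) = 1.0039016771
Subtract 1: 1.0039016771 - 1 = 0.0039016771
Multiply by n: 178 * 0.0039016771 = 0.6944985238
Round to 4 dp: 0.6945

0.6945


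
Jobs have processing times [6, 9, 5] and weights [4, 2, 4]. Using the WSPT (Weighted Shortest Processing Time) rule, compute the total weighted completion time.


Compute p/w ratios and sort ascending (WSPT): [(5, 4), (6, 4), (9, 2)]
Compute weighted completion times:
  Job (p=5,w=4): C=5, w*C=4*5=20
  Job (p=6,w=4): C=11, w*C=4*11=44
  Job (p=9,w=2): C=20, w*C=2*20=40
Total weighted completion time = 104

104


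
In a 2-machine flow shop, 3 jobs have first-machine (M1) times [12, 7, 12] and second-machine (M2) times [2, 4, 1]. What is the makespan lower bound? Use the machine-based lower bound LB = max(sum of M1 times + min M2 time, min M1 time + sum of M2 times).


LB1 = sum(M1 times) + min(M2 times) = 31 + 1 = 32
LB2 = min(M1 times) + sum(M2 times) = 7 + 7 = 14
Lower bound = max(LB1, LB2) = max(32, 14) = 32

32


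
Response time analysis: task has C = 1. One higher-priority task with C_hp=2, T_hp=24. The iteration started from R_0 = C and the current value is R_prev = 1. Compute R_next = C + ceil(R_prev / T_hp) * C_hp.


R_next = C + ceil(R_prev / T_hp) * C_hp
ceil(1 / 24) = ceil(0.0417) = 1
Interference = 1 * 2 = 2
R_next = 1 + 2 = 3

3


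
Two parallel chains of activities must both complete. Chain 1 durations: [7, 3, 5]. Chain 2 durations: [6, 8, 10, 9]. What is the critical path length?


Path A total = 7 + 3 + 5 = 15
Path B total = 6 + 8 + 10 + 9 = 33
Critical path = longest path = max(15, 33) = 33

33


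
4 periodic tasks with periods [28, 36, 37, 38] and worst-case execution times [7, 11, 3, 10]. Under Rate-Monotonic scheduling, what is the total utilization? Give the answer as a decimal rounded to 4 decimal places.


Compute individual utilizations (exact fractions):
  Task 1: C/T = 7/28 = 1/4 (approx. 0.25)
  Task 2: C/T = 11/36 (approx. 0.3056)
  Task 3: C/T = 3/37 (approx. 0.0811)
  Task 4: C/T = 10/38 = 5/19 (approx. 0.2632)
Total utilization U = 1/4 + 11/36 + 3/37 + 5/19 = 5693/6327
Rounded to 4 decimal places: U = 0.8998
RM (Liu & Layland) bound for 4 tasks = 0.756828; compare with U = 5693/6327 (approx. 0.899795)
bound < U <= 1, so the RM sufficient condition is not met (inconclusive; an exact test such as response-time analysis is needed).

0.8998


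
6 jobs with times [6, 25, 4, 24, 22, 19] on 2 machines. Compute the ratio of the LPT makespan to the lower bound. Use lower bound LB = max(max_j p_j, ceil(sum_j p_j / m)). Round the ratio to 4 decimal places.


LPT order: [25, 24, 22, 19, 6, 4]
Machine loads after assignment: [50, 50]
LPT makespan = 50
Lower bound = max(max_job, ceil(total/2)) = max(25, 50) = 50
Ratio = 50 / 50 = 1.0

1.0


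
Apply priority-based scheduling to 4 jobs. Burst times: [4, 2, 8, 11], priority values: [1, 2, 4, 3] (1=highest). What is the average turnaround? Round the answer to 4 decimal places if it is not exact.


Sort by priority (ascending = highest first):
Order: [(1, 4), (2, 2), (3, 11), (4, 8)]
Completion times:
  Priority 1, burst=4, C=4
  Priority 2, burst=2, C=6
  Priority 3, burst=11, C=17
  Priority 4, burst=8, C=25
Average turnaround = 52/4 = 13.0

13.0


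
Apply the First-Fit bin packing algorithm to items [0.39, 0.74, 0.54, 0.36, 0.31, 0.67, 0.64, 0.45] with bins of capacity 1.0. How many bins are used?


Place items sequentially using First-Fit:
  Item 0.39 -> new Bin 1
  Item 0.74 -> new Bin 2
  Item 0.54 -> Bin 1 (now 0.93)
  Item 0.36 -> new Bin 3
  Item 0.31 -> Bin 3 (now 0.67)
  Item 0.67 -> new Bin 4
  Item 0.64 -> new Bin 5
  Item 0.45 -> new Bin 6
Total bins used = 6

6


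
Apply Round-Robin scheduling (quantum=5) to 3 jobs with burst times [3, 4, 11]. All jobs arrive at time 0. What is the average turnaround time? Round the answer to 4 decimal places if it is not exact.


Time quantum = 5
Execution trace:
  J1 runs 3 units, time = 3
  J2 runs 4 units, time = 7
  J3 runs 5 units, time = 12
  J3 runs 5 units, time = 17
  J3 runs 1 units, time = 18
Finish times: [3, 7, 18]
Average turnaround = 28/3 = 9.3333

9.3333


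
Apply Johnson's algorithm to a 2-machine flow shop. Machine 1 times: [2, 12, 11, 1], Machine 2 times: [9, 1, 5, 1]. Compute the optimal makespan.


Apply Johnson's rule:
  Group 1 (a <= b): [(4, 1, 1), (1, 2, 9)]
  Group 2 (a > b): [(3, 11, 5), (2, 12, 1)]
Optimal job order: [4, 1, 3, 2]
Schedule:
  Job 4: M1 done at 1, M2 done at 2
  Job 1: M1 done at 3, M2 done at 12
  Job 3: M1 done at 14, M2 done at 19
  Job 2: M1 done at 26, M2 done at 27
Makespan = 27

27


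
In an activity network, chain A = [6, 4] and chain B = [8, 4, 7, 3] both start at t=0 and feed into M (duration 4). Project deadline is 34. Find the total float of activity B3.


Forward pass: ES(B3) = sum of predecessors on chain B = 12
EF = ES + duration = 12 + 7 = 19
Backward pass: LF(M) = deadline = 34; LS(M) = 34 - 4 = 30
LF(B3) = LS(M) - sum(successors on chain B) = 30 - 3 = 27
LS = LF - duration = 27 - 7 = 20
Total float = LS - ES = 20 - 12 = 8

8


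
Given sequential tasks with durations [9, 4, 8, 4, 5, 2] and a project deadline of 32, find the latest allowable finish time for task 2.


LF(activity 2) = deadline - sum of successor durations
Successors: activities 3 through 6 with durations [8, 4, 5, 2]
Sum of successor durations = 19
LF = 32 - 19 = 13

13


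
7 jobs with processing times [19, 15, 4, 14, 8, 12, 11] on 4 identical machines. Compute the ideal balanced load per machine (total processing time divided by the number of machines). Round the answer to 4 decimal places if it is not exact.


Total processing time = 19 + 15 + 4 + 14 + 8 + 12 + 11 = 83
Number of machines = 4
Ideal balanced load = 83 / 4 = 20.75

20.75


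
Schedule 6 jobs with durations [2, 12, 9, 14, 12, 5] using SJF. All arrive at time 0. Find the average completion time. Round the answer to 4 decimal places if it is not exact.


SJF order (ascending): [2, 5, 9, 12, 12, 14]
Completion times:
  Job 1: burst=2, C=2
  Job 2: burst=5, C=7
  Job 3: burst=9, C=16
  Job 4: burst=12, C=28
  Job 5: burst=12, C=40
  Job 6: burst=14, C=54
Average completion = 147/6 = 24.5

24.5


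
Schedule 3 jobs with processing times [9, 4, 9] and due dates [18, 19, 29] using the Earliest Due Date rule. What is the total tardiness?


Sort by due date (EDD order): [(9, 18), (4, 19), (9, 29)]
Compute completion times and tardiness:
  Job 1: p=9, d=18, C=9, tardiness=max(0,9-18)=0
  Job 2: p=4, d=19, C=13, tardiness=max(0,13-19)=0
  Job 3: p=9, d=29, C=22, tardiness=max(0,22-29)=0
Total tardiness = 0

0


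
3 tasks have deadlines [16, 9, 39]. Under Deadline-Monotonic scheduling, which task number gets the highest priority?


Sort tasks by relative deadline (ascending):
  Task 2: deadline = 9
  Task 1: deadline = 16
  Task 3: deadline = 39
Priority order (highest first): [2, 1, 3]
Highest priority task = 2

2


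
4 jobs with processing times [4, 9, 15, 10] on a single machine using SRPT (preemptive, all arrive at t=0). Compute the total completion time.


Since all jobs arrive at t=0, SRPT equals SPT ordering.
SPT order: [4, 9, 10, 15]
Completion times:
  Job 1: p=4, C=4
  Job 2: p=9, C=13
  Job 3: p=10, C=23
  Job 4: p=15, C=38
Total completion time = 4 + 13 + 23 + 38 = 78

78


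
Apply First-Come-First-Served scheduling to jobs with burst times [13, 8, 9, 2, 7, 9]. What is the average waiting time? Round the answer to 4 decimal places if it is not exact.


FCFS order (as given): [13, 8, 9, 2, 7, 9]
Waiting times:
  Job 1: wait = 0
  Job 2: wait = 13
  Job 3: wait = 21
  Job 4: wait = 30
  Job 5: wait = 32
  Job 6: wait = 39
Sum of waiting times = 135
Average waiting time = 135/6 = 22.5

22.5


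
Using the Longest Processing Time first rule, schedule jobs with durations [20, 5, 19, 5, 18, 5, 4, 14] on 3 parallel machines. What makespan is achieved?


Sort jobs in decreasing order (LPT): [20, 19, 18, 14, 5, 5, 5, 4]
Assign each job to the least loaded machine:
  Machine 1: jobs [20, 5, 4], load = 29
  Machine 2: jobs [19, 5, 5], load = 29
  Machine 3: jobs [18, 14], load = 32
Makespan = max load = 32

32


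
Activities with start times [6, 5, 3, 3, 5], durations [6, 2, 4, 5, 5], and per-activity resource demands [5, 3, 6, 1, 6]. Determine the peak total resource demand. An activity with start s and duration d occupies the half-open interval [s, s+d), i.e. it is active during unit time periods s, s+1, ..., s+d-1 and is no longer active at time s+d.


Each activity i is active on [start_i, start_i + duration_i).
Compute total resource usage per time slot:
  t=0: active resources = [], total = 0
  t=1: active resources = [], total = 0
  t=2: active resources = [], total = 0
  t=3: active resources = [6, 1], total = 7
  t=4: active resources = [6, 1], total = 7
  t=5: active resources = [3, 6, 1, 6], total = 16
  t=6: active resources = [5, 3, 6, 1, 6], total = 21
  t=7: active resources = [5, 1, 6], total = 12
  t=8: active resources = [5, 6], total = 11
  t=9: active resources = [5, 6], total = 11
  t=10: active resources = [5], total = 5
  t=11: active resources = [5], total = 5
Peak resource demand = 21

21


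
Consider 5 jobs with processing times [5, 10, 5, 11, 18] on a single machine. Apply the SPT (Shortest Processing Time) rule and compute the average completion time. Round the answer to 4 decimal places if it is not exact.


Sort jobs by processing time (SPT order): [5, 5, 10, 11, 18]
Compute completion times sequentially:
  Job 1: processing = 5, completes at 5
  Job 2: processing = 5, completes at 10
  Job 3: processing = 10, completes at 20
  Job 4: processing = 11, completes at 31
  Job 5: processing = 18, completes at 49
Sum of completion times = 115
Average completion time = 115/5 = 23.0

23.0


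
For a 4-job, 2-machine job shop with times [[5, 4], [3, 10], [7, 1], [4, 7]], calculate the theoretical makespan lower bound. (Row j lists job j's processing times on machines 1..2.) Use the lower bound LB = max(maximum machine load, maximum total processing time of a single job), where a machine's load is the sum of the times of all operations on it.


Machine loads:
  Machine 1: 5 + 3 + 7 + 4 = 19
  Machine 2: 4 + 10 + 1 + 7 = 22
Max machine load = 22
Job totals:
  Job 1: 9
  Job 2: 13
  Job 3: 8
  Job 4: 11
Max job total = 13
Lower bound = max(22, 13) = 22

22


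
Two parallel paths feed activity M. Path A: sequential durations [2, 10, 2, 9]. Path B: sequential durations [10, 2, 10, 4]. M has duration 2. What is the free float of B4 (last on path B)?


ES(B4) = sum of predecessors on chain B = 22
EF(B4) = ES + duration = 22 + 4 = 26
Successor of B4 is M. ES(M) = max(sum(A), sum(B)) = max(23, 26) = 26
Free float = ES(successor) - EF(current) = 26 - 26 = 0

0


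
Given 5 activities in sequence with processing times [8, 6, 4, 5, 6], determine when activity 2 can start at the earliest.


Activity 2 starts after activities 1 through 1 complete.
Predecessor durations: [8]
ES = 8 = 8

8


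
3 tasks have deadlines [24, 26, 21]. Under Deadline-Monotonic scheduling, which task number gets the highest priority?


Sort tasks by relative deadline (ascending):
  Task 3: deadline = 21
  Task 1: deadline = 24
  Task 2: deadline = 26
Priority order (highest first): [3, 1, 2]
Highest priority task = 3

3


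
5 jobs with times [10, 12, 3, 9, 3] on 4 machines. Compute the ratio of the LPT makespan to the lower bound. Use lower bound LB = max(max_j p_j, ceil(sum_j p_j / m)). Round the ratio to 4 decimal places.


LPT order: [12, 10, 9, 3, 3]
Machine loads after assignment: [12, 10, 9, 6]
LPT makespan = 12
Lower bound = max(max_job, ceil(total/4)) = max(12, 10) = 12
Ratio = 12 / 12 = 1.0

1.0


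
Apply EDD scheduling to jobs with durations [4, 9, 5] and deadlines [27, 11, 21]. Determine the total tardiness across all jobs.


Sort by due date (EDD order): [(9, 11), (5, 21), (4, 27)]
Compute completion times and tardiness:
  Job 1: p=9, d=11, C=9, tardiness=max(0,9-11)=0
  Job 2: p=5, d=21, C=14, tardiness=max(0,14-21)=0
  Job 3: p=4, d=27, C=18, tardiness=max(0,18-27)=0
Total tardiness = 0

0


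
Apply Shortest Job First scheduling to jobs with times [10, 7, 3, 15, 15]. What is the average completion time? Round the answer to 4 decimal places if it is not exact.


SJF order (ascending): [3, 7, 10, 15, 15]
Completion times:
  Job 1: burst=3, C=3
  Job 2: burst=7, C=10
  Job 3: burst=10, C=20
  Job 4: burst=15, C=35
  Job 5: burst=15, C=50
Average completion = 118/5 = 23.6

23.6


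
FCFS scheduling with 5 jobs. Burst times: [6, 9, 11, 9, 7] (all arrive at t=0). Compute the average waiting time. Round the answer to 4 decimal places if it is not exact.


FCFS order (as given): [6, 9, 11, 9, 7]
Waiting times:
  Job 1: wait = 0
  Job 2: wait = 6
  Job 3: wait = 15
  Job 4: wait = 26
  Job 5: wait = 35
Sum of waiting times = 82
Average waiting time = 82/5 = 16.4

16.4


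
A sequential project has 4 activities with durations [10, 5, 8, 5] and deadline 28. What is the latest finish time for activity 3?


LF(activity 3) = deadline - sum of successor durations
Successors: activities 4 through 4 with durations [5]
Sum of successor durations = 5
LF = 28 - 5 = 23

23


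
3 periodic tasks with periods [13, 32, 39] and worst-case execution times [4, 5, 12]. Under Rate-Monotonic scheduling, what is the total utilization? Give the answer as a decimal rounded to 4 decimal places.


Compute individual utilizations (exact fractions):
  Task 1: C/T = 4/13 (approx. 0.3077)
  Task 2: C/T = 5/32 (approx. 0.1563)
  Task 3: C/T = 12/39 = 4/13 (approx. 0.3077)
Total utilization U = 4/13 + 5/32 + 4/13 = 321/416
Rounded to 4 decimal places: U = 0.7716
RM (Liu & Layland) bound for 3 tasks = 0.779763; compare with U = 321/416 (approx. 0.771635)
U <= bound, so schedulable by RM sufficient condition.

0.7716


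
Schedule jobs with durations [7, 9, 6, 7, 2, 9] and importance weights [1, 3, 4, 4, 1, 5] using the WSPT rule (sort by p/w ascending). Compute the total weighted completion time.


Compute p/w ratios and sort ascending (WSPT): [(6, 4), (7, 4), (9, 5), (2, 1), (9, 3), (7, 1)]
Compute weighted completion times:
  Job (p=6,w=4): C=6, w*C=4*6=24
  Job (p=7,w=4): C=13, w*C=4*13=52
  Job (p=9,w=5): C=22, w*C=5*22=110
  Job (p=2,w=1): C=24, w*C=1*24=24
  Job (p=9,w=3): C=33, w*C=3*33=99
  Job (p=7,w=1): C=40, w*C=1*40=40
Total weighted completion time = 349

349


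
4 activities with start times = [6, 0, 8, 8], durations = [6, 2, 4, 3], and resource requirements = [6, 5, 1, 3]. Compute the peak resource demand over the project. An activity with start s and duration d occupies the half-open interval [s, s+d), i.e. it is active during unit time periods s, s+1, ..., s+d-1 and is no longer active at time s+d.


Each activity i is active on [start_i, start_i + duration_i).
Compute total resource usage per time slot:
  t=0: active resources = [5], total = 5
  t=1: active resources = [5], total = 5
  t=2: active resources = [], total = 0
  t=3: active resources = [], total = 0
  t=4: active resources = [], total = 0
  t=5: active resources = [], total = 0
  t=6: active resources = [6], total = 6
  t=7: active resources = [6], total = 6
  t=8: active resources = [6, 1, 3], total = 10
  t=9: active resources = [6, 1, 3], total = 10
  t=10: active resources = [6, 1, 3], total = 10
  t=11: active resources = [6, 1], total = 7
Peak resource demand = 10

10


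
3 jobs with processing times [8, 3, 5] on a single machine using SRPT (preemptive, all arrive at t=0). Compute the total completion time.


Since all jobs arrive at t=0, SRPT equals SPT ordering.
SPT order: [3, 5, 8]
Completion times:
  Job 1: p=3, C=3
  Job 2: p=5, C=8
  Job 3: p=8, C=16
Total completion time = 3 + 8 + 16 = 27

27


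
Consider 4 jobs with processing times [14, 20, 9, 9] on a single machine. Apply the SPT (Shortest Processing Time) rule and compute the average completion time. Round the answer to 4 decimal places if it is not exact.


Sort jobs by processing time (SPT order): [9, 9, 14, 20]
Compute completion times sequentially:
  Job 1: processing = 9, completes at 9
  Job 2: processing = 9, completes at 18
  Job 3: processing = 14, completes at 32
  Job 4: processing = 20, completes at 52
Sum of completion times = 111
Average completion time = 111/4 = 27.75

27.75
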